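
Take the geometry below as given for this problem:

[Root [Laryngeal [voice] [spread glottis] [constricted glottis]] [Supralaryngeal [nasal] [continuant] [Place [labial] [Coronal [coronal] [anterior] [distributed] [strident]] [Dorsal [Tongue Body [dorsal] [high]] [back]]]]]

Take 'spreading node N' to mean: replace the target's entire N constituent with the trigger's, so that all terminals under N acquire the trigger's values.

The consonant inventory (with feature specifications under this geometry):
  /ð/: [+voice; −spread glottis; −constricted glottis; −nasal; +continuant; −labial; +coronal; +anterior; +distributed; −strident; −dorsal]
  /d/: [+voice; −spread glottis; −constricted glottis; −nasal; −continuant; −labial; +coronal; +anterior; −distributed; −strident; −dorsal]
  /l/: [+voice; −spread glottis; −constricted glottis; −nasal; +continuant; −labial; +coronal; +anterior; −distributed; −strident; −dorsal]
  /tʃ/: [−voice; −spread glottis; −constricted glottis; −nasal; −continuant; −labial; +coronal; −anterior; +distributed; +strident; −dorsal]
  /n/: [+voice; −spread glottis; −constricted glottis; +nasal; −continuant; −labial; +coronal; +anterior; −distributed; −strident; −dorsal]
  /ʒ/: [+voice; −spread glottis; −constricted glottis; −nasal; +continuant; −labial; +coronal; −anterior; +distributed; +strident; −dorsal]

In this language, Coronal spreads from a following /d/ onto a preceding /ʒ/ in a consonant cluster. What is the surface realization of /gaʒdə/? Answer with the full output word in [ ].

[galdə]

Terminals under Coronal in this geometry: [coronal], [anterior], [distributed], [strident].
After delinking /ʒ/'s Coronal and linking /d/'s, the affected terminals become [+coronal], [+anterior], [−distributed], [−strident]; [voice], [spread glottis], [constricted glottis], … (outside Coronal) are retained from /ʒ/.
Among the inventory, only /l/ has exactly this specification, giving the surface form [galdə].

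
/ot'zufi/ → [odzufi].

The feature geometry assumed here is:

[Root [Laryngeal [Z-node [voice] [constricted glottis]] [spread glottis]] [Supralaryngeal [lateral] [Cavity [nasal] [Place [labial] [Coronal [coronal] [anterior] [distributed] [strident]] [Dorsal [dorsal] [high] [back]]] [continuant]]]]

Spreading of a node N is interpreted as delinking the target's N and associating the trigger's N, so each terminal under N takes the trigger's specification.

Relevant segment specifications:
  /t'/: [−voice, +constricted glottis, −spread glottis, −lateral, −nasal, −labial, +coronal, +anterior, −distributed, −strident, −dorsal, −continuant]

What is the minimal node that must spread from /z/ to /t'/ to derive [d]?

Feature comparison: [voice], [constricted glottis] differ between /t'/ and [d]; the remaining terminals match.
In this geometry the lowest node dominating all of them is Z-node: every daughter of Z-node dominates only a proper subset, so no lower node suffices.
If Z-node spreads, every terminal under it takes /z/'s value, producing [d] as observed.
Features on which the two segments disagree outside Z-node, such as [strident], [continuant], are unchanged — nothing dominating them spread, and Z-node is the minimal sufficient constituent.

Z-node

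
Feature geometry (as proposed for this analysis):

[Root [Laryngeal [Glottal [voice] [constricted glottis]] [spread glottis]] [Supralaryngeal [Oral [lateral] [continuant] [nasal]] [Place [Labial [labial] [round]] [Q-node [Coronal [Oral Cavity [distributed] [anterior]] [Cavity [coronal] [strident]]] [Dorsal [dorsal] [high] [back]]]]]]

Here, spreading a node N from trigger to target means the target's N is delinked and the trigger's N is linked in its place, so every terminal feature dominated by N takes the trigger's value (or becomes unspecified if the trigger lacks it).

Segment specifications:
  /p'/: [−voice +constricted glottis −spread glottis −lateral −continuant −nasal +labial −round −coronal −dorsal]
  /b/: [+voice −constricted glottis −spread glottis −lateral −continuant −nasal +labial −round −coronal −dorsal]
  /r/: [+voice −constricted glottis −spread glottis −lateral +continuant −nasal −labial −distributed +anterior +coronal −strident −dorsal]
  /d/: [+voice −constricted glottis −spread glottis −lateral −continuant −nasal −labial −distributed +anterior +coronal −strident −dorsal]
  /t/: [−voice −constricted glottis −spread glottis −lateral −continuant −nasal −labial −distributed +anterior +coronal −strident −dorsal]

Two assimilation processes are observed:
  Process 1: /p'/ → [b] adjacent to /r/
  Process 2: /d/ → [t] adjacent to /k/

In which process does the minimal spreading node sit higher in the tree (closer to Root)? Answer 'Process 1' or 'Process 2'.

Process 1

In Process 1, [voice], [constricted glottis] change, so the minimal spreading node is Glottal at depth 2.
In Process 2, [voice] changes, so the minimal spreading node is [voice] at depth 3.
Glottal is closer to Root than [voice], so Process 1 spreads the higher node.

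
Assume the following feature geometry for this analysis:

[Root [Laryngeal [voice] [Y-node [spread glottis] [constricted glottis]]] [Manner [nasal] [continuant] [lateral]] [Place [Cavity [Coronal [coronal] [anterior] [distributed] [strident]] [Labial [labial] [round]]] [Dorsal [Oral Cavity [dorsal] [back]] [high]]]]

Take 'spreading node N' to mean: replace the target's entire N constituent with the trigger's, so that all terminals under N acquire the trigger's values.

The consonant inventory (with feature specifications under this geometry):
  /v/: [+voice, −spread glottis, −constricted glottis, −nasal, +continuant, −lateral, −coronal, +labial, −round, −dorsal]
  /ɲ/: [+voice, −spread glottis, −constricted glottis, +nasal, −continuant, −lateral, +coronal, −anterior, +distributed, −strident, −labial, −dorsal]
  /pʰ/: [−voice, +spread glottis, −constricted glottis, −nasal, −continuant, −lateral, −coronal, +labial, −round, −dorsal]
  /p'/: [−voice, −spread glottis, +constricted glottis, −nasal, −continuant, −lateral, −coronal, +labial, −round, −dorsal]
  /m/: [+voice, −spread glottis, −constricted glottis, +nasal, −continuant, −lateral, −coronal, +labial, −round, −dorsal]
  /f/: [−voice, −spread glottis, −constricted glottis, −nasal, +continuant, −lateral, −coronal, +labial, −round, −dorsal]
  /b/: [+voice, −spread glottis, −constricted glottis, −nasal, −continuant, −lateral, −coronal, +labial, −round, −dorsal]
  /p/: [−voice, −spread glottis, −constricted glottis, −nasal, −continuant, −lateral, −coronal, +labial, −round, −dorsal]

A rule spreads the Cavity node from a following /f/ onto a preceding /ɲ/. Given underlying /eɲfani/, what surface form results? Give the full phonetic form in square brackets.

Cavity immediately or transitively dominates [coronal], [anterior], [distributed], [strident], [labial], [round].
The target acquires /f/'s values for everything under Cavity — [−coronal], [+labial], [−round] — while keeping its own [voice], [spread glottis], [constricted glottis], ….
The resulting bundle matches /m/ in the inventory; substituting it for /ɲ/ gives [emfani].

[emfani]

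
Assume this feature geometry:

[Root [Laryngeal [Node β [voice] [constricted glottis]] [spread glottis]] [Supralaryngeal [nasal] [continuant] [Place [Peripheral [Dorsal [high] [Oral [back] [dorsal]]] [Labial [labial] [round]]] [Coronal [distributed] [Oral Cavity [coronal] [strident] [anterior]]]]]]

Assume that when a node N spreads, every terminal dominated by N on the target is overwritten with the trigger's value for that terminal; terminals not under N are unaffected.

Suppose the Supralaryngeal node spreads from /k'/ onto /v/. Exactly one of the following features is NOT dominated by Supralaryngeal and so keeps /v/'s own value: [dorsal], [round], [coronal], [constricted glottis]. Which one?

The terminals dominated by Supralaryngeal are [nasal], [continuant], [high], [back], [dorsal], [labial], [round], [distributed], [coronal], [strident], [anterior].
Of the listed options, [round], [coronal], [dorsal] are among these and would be overwritten by spreading Supralaryngeal.
[constricted glottis] is not within the Supralaryngeal subtree (it hangs from Node β), so /v/'s [constricted glottis] value survives.

[constricted glottis]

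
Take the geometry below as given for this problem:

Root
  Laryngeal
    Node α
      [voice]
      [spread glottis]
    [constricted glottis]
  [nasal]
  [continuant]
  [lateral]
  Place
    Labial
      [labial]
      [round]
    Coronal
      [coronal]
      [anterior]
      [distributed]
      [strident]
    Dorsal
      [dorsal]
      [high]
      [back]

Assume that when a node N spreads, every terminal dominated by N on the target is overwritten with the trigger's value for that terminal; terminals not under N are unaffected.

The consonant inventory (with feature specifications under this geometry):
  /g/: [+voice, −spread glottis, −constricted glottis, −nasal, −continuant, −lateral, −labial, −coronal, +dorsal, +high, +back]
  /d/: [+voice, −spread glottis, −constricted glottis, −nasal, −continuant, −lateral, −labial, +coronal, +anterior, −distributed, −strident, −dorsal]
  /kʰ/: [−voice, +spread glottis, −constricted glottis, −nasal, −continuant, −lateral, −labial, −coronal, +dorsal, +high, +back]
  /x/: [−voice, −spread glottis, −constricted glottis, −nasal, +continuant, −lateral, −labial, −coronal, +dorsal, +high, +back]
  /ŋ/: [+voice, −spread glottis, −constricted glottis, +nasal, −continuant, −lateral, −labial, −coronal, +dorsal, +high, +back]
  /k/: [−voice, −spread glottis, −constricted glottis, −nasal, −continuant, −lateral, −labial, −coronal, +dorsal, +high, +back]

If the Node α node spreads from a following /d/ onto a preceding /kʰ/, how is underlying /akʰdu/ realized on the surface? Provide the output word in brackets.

The Node α node dominates the terminals [voice], [spread glottis].
Spreading Node α from /d/ onto /kʰ/ replaces those values with /d/'s: [+voice], [−spread glottis]. Features outside Node α ([constricted glottis], [nasal], [continuant], …) stay as in /kʰ/.
Among the inventory, only /g/ has exactly this specification, giving the surface form [agdu].

[agdu]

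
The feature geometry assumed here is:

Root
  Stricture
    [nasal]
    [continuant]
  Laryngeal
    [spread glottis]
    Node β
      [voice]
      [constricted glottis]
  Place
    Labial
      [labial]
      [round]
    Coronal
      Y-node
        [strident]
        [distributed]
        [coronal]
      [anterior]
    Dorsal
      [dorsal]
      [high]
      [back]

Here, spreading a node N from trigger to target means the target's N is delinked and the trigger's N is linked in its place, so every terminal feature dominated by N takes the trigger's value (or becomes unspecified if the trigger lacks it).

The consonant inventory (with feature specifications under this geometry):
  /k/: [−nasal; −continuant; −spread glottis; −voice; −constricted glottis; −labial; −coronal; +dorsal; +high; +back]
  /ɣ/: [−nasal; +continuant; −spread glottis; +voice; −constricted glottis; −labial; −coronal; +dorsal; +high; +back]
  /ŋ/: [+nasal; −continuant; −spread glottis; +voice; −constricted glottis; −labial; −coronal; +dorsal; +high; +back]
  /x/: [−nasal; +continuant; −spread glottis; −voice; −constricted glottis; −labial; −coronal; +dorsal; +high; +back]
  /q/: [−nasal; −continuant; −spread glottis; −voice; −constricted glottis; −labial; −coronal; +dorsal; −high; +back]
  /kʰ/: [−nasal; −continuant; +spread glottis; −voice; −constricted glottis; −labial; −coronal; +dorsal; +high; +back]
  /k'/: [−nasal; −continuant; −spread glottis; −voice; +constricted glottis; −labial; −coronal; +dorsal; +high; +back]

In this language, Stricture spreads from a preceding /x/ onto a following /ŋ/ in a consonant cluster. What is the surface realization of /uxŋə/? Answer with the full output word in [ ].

Stricture immediately or transitively dominates [nasal], [continuant].
Spreading Stricture from /x/ onto /ŋ/ replaces those values with /x/'s: [−nasal], [+continuant]. Features outside Stricture ([spread glottis], [voice], [constricted glottis], …) stay as in /ŋ/.
This feature bundle is that of [ɣ], so /uxŋə/ surfaces as [uxɣə].

[uxɣə]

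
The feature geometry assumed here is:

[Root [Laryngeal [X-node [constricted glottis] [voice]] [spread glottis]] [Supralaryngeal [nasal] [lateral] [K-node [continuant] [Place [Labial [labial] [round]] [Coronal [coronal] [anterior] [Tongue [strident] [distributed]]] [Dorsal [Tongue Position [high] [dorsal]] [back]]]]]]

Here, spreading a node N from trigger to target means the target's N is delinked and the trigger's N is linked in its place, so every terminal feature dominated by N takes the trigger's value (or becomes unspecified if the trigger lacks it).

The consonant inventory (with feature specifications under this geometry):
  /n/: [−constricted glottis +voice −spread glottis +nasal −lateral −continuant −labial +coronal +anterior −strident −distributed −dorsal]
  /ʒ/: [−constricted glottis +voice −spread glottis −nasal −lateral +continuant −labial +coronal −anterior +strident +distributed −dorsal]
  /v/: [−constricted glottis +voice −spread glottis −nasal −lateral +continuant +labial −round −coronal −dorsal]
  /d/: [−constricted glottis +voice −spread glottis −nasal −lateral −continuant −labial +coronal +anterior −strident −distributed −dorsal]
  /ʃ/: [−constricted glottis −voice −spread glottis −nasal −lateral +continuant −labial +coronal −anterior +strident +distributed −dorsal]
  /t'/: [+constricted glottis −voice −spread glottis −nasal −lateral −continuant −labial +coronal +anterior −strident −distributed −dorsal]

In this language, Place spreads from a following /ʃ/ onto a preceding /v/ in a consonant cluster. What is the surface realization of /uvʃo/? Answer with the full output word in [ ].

Terminals under Place in this geometry: [labial], [round], [coronal], [anterior], [strident], [distributed], [high], [dorsal], [back].
The target acquires /ʃ/'s values for everything under Place — [−labial], [+coronal], [−anterior], [+strident], [+distributed], [−dorsal] — while keeping its own [constricted glottis], [voice], [spread glottis], ….
The resulting bundle matches /ʒ/ in the inventory; substituting it for /v/ gives [uʒʃo].

[uʒʃo]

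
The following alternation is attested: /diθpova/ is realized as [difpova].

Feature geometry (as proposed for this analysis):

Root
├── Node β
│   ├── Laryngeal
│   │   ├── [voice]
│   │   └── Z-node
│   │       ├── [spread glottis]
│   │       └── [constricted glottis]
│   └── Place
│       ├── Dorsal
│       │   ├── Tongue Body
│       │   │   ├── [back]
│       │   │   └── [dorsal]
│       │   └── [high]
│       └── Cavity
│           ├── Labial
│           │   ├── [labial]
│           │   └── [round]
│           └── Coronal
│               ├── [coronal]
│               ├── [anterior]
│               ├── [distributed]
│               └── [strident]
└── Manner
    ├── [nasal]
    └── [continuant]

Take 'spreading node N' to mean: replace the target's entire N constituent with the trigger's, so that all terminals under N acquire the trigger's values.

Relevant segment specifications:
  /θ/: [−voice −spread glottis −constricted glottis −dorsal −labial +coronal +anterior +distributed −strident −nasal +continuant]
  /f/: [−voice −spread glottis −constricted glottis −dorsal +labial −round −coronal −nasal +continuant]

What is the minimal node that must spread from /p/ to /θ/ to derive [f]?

Feature comparison: [labial], [round], [coronal], [anterior], [distributed], [strident] differ between /θ/ and [f]; the remaining terminals match.
In this geometry the lowest node dominating all of them is Cavity: every daughter of Cavity dominates only a proper subset, so no lower node suffices.
Delinking /θ/'s Cavity and associating /p/'s Cavity gives precisely the feature bundle of [f].
[continuant] stays as in /θ/ although /p/ differs there, so no node dominating it spread; among the remaining candidates Cavity is the lowest that derives the output.

Cavity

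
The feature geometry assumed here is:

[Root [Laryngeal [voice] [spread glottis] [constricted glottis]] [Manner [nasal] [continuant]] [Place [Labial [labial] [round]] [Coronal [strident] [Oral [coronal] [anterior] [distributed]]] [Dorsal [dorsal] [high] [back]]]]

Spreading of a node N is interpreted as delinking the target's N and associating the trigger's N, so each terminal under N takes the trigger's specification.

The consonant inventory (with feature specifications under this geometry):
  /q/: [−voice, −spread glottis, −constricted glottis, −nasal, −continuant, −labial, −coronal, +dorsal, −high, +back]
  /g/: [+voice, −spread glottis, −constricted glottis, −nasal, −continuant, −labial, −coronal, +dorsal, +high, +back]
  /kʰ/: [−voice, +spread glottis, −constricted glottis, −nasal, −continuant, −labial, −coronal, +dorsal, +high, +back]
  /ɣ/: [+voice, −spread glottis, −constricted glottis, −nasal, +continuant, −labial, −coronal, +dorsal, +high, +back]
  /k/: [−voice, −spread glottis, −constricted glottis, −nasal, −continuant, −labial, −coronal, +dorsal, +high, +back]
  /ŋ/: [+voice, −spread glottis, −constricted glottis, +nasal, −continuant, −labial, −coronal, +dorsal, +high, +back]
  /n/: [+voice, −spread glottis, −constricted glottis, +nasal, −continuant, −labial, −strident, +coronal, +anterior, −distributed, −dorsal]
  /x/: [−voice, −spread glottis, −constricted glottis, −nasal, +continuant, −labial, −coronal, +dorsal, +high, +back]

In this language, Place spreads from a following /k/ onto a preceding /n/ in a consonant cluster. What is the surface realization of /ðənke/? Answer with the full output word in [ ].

[ðəŋke]

Place immediately or transitively dominates [labial], [round], [strident], [coronal], [anterior], [distributed], [dorsal], [high], [back].
After delinking /n/'s Place and linking /k/'s, the affected terminals become [−labial], [−coronal], [+dorsal], [+high], [+back]; [voice], [spread glottis], [constricted glottis], … (outside Place) are retained from /n/.
The resulting bundle matches /ŋ/ in the inventory; substituting it for /n/ gives [ðəŋke].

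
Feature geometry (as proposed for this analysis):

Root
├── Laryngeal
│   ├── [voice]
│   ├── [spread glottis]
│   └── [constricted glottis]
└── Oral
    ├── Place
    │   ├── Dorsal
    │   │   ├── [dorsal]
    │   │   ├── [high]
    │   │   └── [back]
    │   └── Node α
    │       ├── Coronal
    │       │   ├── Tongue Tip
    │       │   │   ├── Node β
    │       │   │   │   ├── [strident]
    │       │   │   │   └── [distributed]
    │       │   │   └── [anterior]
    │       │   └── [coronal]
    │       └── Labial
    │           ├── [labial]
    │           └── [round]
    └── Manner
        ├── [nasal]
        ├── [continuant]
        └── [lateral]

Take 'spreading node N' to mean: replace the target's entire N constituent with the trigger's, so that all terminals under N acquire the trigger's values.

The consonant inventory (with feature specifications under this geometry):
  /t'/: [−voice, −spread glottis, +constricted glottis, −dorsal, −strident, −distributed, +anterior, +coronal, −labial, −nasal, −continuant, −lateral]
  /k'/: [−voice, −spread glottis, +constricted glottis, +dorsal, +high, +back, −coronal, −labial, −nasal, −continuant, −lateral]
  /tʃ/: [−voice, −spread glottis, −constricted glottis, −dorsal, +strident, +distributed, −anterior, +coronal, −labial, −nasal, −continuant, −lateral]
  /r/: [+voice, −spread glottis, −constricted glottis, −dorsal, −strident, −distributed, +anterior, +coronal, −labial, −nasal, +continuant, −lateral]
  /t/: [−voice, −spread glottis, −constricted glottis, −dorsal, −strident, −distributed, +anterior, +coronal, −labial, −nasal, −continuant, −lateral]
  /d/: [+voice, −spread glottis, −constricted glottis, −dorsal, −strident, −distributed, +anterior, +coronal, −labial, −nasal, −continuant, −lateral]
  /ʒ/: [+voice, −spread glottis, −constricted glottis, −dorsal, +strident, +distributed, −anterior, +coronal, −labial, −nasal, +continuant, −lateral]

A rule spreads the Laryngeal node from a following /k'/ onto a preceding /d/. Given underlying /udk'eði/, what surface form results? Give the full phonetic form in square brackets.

Terminals under Laryngeal in this geometry: [voice], [spread glottis], [constricted glottis].
Spreading Laryngeal from /k'/ onto /d/ replaces those values with /k'/'s: [−voice], [−spread glottis], [+constricted glottis]. Features outside Laryngeal ([dorsal], [strident], [distributed], …) stay as in /d/.
Among the inventory, only /t'/ has exactly this specification, giving the surface form [ut'k'eði].

[ut'k'eði]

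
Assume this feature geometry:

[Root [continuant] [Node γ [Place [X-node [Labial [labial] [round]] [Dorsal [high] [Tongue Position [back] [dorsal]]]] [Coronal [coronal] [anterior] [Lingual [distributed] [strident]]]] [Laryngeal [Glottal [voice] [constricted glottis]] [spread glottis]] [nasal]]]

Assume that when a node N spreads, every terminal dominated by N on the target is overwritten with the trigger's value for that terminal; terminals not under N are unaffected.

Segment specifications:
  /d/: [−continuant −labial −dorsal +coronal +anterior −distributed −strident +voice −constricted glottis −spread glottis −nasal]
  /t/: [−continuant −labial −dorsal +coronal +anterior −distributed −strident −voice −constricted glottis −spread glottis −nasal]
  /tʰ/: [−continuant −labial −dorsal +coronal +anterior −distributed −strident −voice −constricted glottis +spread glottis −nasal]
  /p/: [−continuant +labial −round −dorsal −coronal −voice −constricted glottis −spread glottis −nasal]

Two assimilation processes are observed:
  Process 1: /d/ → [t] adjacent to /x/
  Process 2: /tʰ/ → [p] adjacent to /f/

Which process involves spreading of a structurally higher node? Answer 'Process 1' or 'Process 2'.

In Process 1, [voice] changes, so the minimal spreading node is [voice] at depth 4.
In Process 2, [spread glottis], [labial], [round], [coronal], [anterior], [distributed], [strident] change, so the minimal spreading node is Node γ at depth 1.
Node γ (depth 1) sits above [voice] (depth 4), making Process 2 the one with the higher spreading node.

Process 2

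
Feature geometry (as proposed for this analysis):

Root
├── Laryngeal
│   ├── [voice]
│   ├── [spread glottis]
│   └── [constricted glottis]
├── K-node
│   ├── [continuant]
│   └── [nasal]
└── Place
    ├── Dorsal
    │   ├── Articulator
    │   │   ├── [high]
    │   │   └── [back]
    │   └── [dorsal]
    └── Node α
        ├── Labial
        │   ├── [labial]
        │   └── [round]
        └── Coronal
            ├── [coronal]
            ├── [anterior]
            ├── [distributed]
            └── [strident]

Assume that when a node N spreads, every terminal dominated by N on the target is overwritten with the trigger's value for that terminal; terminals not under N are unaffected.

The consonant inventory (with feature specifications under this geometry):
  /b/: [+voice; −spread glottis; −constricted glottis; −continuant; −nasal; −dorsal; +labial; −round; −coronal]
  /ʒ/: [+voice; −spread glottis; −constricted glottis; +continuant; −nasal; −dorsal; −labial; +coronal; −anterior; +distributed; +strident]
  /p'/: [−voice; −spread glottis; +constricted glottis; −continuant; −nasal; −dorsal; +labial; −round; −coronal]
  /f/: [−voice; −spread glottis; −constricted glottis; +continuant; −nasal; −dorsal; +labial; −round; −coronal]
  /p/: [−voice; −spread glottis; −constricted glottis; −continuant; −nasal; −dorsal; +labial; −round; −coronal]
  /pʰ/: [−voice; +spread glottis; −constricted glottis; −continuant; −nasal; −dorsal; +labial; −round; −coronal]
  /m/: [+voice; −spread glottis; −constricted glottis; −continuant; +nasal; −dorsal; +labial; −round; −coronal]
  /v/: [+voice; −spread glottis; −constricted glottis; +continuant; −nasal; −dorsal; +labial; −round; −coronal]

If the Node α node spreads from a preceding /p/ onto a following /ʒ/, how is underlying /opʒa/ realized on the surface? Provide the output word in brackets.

Node α immediately or transitively dominates [labial], [round], [coronal], [anterior], [distributed], [strident].
After delinking /ʒ/'s Node α and linking /p/'s, the affected terminals become [+labial], [−round], [−coronal]; [voice], [spread glottis], [constricted glottis], … (outside Node α) are retained from /ʒ/.
Among the inventory, only /v/ has exactly this specification, giving the surface form [opva].

[opva]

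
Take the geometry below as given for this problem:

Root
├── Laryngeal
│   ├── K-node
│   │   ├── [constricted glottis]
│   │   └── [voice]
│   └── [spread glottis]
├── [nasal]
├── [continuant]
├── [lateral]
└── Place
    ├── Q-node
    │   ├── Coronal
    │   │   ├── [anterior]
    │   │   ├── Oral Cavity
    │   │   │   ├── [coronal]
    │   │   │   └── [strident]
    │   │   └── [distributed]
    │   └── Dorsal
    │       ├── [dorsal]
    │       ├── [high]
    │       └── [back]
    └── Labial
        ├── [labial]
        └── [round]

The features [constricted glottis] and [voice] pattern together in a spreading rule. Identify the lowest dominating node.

K-node

[constricted glottis]: Root / Laryngeal / K-node / [constricted glottis].
[voice] lies under K-node (below Laryngeal).
The listed terminals split across distinct daughters of K-node, so K-node itself is the smallest node containing them all.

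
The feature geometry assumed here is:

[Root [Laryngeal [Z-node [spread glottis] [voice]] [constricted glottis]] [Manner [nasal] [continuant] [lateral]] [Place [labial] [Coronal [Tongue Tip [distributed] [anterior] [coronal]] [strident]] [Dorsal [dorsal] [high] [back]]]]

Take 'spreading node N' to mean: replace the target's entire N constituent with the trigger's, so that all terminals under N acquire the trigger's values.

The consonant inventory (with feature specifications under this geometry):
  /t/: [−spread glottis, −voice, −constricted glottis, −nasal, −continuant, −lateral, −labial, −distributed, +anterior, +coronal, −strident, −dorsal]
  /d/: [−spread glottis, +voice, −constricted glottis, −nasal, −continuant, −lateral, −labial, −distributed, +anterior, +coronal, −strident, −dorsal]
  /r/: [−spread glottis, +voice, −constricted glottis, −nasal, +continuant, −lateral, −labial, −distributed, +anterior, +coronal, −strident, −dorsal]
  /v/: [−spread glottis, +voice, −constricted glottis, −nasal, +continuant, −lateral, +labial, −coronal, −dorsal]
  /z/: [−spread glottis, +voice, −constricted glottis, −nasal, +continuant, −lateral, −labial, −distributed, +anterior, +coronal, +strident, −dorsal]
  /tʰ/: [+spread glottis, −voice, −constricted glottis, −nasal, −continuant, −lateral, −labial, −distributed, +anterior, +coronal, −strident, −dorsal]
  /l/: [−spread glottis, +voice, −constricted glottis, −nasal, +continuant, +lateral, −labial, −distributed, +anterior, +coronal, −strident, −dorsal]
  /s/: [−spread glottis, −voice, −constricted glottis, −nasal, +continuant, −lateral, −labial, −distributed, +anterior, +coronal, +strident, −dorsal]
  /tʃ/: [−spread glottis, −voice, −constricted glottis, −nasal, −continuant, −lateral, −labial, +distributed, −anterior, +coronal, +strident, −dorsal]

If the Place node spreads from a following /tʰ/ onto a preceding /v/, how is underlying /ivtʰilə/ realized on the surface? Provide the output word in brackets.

Terminals under Place in this geometry: [labial], [distributed], [anterior], [coronal], [strident], [dorsal], [high], [back].
After delinking /v/'s Place and linking /tʰ/'s, the affected terminals become [−labial], [−distributed], [+anterior], [+coronal], [−strident], [−dorsal]; [spread glottis], [voice], [constricted glottis], … (outside Place) are retained from /v/.
This feature bundle is that of [r], so /ivtʰilə/ surfaces as [irtʰilə].

[irtʰilə]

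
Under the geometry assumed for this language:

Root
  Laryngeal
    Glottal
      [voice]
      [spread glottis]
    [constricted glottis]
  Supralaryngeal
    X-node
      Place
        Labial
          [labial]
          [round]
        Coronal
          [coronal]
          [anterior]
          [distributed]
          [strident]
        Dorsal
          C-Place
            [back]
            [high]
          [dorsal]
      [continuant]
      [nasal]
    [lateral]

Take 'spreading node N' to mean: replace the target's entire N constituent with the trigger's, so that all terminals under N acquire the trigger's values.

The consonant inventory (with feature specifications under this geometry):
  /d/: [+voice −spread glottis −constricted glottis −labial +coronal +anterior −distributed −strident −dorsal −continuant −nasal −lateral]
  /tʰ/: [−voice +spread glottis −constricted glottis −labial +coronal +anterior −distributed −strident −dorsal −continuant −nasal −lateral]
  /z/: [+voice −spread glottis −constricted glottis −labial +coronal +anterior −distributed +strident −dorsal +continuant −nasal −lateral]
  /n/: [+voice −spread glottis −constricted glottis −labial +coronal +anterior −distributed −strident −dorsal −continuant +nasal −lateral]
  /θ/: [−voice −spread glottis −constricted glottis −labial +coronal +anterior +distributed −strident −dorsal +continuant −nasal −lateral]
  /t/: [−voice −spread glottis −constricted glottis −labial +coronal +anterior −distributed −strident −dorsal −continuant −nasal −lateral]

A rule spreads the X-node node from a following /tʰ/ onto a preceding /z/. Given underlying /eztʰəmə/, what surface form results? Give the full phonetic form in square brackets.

The X-node node dominates the terminals [labial], [round], [coronal], [anterior], [distributed], [strident], [back], [high], [dorsal], [continuant], [nasal].
After delinking /z/'s X-node and linking /tʰ/'s, the affected terminals become [−labial], [+coronal], [+anterior], [−distributed], [−strident], [−dorsal], [−continuant], [−nasal]; [voice], [spread glottis], [constricted glottis], … (outside X-node) are retained from /z/.
Among the inventory, only /d/ has exactly this specification, giving the surface form [edtʰəmə].

[edtʰəmə]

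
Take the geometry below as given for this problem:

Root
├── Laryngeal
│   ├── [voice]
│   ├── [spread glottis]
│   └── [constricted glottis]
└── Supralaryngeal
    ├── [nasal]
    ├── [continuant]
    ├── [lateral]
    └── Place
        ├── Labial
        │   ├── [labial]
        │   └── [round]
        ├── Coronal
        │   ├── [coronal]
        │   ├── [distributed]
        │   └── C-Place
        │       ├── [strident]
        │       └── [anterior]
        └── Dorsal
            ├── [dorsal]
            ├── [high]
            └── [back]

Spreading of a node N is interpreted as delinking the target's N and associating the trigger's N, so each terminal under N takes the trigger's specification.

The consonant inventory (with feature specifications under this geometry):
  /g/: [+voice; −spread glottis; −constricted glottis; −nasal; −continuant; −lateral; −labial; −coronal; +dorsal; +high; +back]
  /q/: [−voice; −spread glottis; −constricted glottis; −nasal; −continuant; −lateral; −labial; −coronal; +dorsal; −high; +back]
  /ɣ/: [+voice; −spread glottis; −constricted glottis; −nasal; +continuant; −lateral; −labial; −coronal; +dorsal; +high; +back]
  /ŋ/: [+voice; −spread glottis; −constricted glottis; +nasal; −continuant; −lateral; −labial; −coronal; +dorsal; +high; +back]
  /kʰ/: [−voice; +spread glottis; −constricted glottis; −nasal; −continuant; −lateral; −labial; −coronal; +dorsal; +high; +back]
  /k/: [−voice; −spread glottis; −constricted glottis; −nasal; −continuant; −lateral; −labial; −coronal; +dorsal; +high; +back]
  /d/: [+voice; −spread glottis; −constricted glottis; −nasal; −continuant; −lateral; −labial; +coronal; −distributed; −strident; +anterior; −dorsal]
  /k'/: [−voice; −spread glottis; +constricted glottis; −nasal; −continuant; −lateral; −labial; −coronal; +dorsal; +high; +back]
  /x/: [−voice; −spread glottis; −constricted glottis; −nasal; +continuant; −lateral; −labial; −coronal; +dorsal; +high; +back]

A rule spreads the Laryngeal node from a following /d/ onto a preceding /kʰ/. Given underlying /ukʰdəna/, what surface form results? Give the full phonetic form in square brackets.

The Laryngeal node dominates the terminals [voice], [spread glottis], [constricted glottis].
Spreading Laryngeal from /d/ onto /kʰ/ replaces those values with /d/'s: [+voice], [−spread glottis], [−constricted glottis]. Features outside Laryngeal ([nasal], [continuant], [lateral], …) stay as in /kʰ/.
The resulting bundle matches /g/ in the inventory; substituting it for /kʰ/ gives [ugdəna].

[ugdəna]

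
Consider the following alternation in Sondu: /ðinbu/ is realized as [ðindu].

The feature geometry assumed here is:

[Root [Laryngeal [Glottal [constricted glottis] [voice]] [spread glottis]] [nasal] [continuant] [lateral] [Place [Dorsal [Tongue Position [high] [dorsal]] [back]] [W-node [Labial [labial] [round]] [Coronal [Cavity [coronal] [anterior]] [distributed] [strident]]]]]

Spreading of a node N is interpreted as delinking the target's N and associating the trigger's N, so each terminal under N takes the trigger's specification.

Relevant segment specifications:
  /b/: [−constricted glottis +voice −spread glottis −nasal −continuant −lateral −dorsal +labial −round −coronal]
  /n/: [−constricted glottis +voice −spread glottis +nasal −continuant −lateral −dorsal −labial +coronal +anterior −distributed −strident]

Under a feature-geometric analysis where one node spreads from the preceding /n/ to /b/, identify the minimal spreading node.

W-node

Comparing /b/ with its surface form [d], the features that change are [labial], [round], [coronal], [anterior], [distributed], [strident].
In this geometry the lowest node dominating all of them is W-node: every daughter of W-node dominates only a proper subset, so no lower node suffices.
Delinking /b/'s W-node and associating /n/'s W-node gives precisely the feature bundle of [d].
[nasal] stays as in /b/ although /n/ differs there, so no node dominating it spread; among the remaining candidates W-node is the lowest that derives the output.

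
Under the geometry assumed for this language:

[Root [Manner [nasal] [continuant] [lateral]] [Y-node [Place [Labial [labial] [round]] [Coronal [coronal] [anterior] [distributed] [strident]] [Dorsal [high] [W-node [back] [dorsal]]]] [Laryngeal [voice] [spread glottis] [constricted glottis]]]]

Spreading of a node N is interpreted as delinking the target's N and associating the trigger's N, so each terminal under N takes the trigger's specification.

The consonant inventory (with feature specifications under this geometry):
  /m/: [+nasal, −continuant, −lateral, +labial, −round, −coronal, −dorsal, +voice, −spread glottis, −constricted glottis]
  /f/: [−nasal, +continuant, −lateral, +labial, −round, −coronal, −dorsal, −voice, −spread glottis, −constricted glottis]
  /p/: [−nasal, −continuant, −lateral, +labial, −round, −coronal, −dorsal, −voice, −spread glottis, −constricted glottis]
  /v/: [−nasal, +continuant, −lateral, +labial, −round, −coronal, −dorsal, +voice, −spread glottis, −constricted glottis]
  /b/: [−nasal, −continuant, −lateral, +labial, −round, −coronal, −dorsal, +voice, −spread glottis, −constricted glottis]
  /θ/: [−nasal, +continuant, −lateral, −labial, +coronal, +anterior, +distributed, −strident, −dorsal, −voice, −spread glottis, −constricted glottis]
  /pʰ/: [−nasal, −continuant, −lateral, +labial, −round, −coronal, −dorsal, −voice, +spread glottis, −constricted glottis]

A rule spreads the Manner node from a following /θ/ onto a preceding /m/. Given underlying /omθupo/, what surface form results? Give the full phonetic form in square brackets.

[ovθupo]

Manner immediately or transitively dominates [nasal], [continuant], [lateral].
The target acquires /θ/'s values for everything under Manner — [−nasal], [+continuant], [−lateral] — while keeping its own [labial], [round], [coronal], ….
This feature bundle is that of [v], so /omθupo/ surfaces as [ovθupo].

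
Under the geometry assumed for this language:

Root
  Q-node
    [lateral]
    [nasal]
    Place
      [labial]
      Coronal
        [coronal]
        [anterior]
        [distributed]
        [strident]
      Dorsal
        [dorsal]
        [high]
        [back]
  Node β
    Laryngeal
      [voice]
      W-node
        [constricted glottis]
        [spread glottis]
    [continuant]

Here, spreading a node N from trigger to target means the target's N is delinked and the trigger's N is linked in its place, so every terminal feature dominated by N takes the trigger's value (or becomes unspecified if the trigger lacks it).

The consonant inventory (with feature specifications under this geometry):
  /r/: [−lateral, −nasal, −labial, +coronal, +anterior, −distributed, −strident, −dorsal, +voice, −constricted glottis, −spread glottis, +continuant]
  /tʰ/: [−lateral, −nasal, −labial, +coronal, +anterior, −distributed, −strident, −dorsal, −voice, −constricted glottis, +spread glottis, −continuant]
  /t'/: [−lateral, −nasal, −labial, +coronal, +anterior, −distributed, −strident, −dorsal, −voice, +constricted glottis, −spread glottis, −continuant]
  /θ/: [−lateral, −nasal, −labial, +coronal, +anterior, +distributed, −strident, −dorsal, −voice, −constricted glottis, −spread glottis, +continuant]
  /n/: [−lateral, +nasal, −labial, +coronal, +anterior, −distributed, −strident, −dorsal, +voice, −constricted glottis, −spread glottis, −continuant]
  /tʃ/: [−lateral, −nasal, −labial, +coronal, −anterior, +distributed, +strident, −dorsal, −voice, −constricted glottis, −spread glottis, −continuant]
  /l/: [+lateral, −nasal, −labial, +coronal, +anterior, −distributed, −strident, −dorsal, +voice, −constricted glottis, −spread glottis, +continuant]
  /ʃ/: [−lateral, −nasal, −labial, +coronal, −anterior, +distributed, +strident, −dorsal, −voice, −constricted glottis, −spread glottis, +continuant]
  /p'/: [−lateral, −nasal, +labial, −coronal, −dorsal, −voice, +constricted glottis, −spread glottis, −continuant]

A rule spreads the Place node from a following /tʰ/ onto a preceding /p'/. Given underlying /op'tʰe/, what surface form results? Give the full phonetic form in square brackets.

[ot'tʰe]

The Place node dominates the terminals [labial], [coronal], [anterior], [distributed], [strident], [dorsal], [high], [back].
Spreading Place from /tʰ/ onto /p'/ replaces those values with /tʰ/'s: [−labial], [+coronal], [+anterior], [−distributed], [−strident], [−dorsal]. Features outside Place ([lateral], [nasal], [voice], …) stay as in /p'/.
Among the inventory, only /t'/ has exactly this specification, giving the surface form [ot'tʰe].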